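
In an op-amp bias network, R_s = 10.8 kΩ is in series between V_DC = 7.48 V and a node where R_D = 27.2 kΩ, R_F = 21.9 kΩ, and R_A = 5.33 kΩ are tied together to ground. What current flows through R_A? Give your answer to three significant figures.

Parallel bank: R_p = 1/(1/27.2 + 1/21.9 + 1/5.33) = 3.703 kΩ.
V_A by voltage divider: V_A = 7.48 × 3.703/(10.8 + 3.703) = 1.910 V.
Branch current I = V_A/R_A = 1.910/5.33 = 0.3583 mA.

I ≈ 0.358 mA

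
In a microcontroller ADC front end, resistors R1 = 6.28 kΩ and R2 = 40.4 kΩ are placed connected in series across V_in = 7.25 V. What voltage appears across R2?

V ≈ 6.27 V

Series total: ΣR = 6.28 + 40.4 = 46.68 kΩ.
Voltage divider: V = V_in · (40.40 / 46.68) = 7.25 × 0.8655 = 6.275 V.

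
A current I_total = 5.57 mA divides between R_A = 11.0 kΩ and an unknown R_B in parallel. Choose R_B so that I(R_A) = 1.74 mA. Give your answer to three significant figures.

R_B ≈ 5.00 kΩ

The fraction through R_A equals R_B/(R_A+R_B).
With f = 0.3124, R_B = R_A · f/(1−f) = 11.0 × 0.4543 = 4.997 kΩ.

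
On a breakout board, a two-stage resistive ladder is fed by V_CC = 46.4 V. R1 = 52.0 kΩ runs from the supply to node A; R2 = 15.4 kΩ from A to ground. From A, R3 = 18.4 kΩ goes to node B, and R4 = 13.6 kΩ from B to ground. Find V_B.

Looking into the second stage from A: R3 + R4 = 32.00 kΩ appears in parallel with R2.
R2 ‖ (R3+R4) = 10.40 kΩ.
V_A = 46.4 × 10.40/(52.0 + 10.40) = 7.731 V.
Stage 2 is unloaded, so V_B = V_A · R4/(R3+R4) = 7.731 × 13.6/32.00 = 3.286 V.

V_B ≈ 3.29 V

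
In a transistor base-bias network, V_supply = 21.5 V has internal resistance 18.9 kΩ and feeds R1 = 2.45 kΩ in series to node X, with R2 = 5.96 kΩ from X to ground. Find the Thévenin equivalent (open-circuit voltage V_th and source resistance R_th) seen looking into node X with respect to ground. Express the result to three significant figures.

R1' = 18.9 + 2.45 = 21.35 kΩ (source resistance + R1).
Open-circuit (no load on X): V_th = V_supply · R2/(R1' + R2) = 21.5 × 5.96/(21.35 + 5.96) = 4.692 V.
With V_supply suppressed (replaced by a short), R_th = R1' ‖ R2 = (21.35 × 5.96)/(21.35 + 5.96) = 4.659 kΩ.

V_th ≈ 4.69 V, R_th ≈ 4.66 kΩ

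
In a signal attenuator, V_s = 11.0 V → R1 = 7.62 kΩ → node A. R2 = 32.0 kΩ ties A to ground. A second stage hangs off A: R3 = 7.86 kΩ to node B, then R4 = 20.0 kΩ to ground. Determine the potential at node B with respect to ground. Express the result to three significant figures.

V_B ≈ 5.22 V

The second stage (R3 + R4 = 27.86 kΩ) loads node A in parallel with R2.
Effective lower resistance at A: R2 ‖ 27.86 = 14.89 kΩ.
So V_A = 11.0 × 0.6615 = 7.277 V.
V_B = V_A × 0.7179 = 5.224 V.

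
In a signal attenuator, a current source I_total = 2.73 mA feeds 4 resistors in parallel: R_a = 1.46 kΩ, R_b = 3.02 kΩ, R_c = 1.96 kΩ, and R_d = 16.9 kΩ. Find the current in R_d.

I ≈ 0.102 mA

Conductances: ΣG = 1/1.46 + 1/3.02 + 1/1.96 + 1/16.9 = 1.585 (1/kΩ).
By the current-divider rule, I = I_total · G_k/ΣG = 2.73 × 0.03732 = 0.1019 mA.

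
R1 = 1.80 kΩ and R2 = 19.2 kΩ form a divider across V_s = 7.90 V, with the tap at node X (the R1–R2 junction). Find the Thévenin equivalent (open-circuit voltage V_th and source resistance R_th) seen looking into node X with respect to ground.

V_th ≈ 7.22 V, R_th ≈ 1.65 kΩ

With X open, the divider is unloaded: V_th = 7.90 × 19.2/21.00 = 7.223 V.
With V_s suppressed (replaced by a short), R_th = R1 ‖ R2 = (1.800 × 19.2)/(1.800 + 19.2) = 1.646 kΩ.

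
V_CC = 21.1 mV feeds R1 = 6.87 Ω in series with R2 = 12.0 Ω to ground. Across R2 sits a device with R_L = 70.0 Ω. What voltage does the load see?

The load sits in parallel with R2, giving an effective lower resistance R2' = R2·R_L/(R2+R_L) = 10.24 Ω.
Voltage divider with the loaded lower leg: V_out = 21.1 × 10.24/(6.87 + 10.24) = 21.1 × 0.5986 = 12.63 mV.
(Unloaded it would be 13.4 mV; the load pulls it down.)

V_out ≈ 12.6 mV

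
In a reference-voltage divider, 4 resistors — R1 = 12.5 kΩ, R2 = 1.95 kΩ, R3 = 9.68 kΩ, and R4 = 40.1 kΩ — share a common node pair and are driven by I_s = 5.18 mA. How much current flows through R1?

ΣG = 1/12.5 + 1/1.95 + 1/9.68 + 1/40.1 = 0.7211.
Current divider: I(R1) = I_s · G_k/ΣG = 5.18 × (0.08000/0.7211) = 5.18 × 0.1109 = 0.5747 mA.

I ≈ 0.575 mA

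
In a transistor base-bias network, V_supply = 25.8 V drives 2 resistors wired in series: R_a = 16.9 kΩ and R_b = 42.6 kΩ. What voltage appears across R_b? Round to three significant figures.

V ≈ 18.5 V

Total series resistance ΣR = 16.9 + 42.6 = 59.50 kΩ.
Voltage divider: V = V_supply · (42.60 / 59.50) = 25.8 × 0.7160 = 18.47 V.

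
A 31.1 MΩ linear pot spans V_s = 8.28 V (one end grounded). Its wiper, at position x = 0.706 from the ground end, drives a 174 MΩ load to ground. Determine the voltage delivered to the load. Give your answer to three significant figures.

V_out ≈ 5.64 V

Lower segment x·R_p = 21.96 MΩ; upper segment (1−x)·R_p = 9.143 MΩ.
R_L loads the lower segment: effective lower R = 19.50 MΩ.
V_out = 8.28 × 19.50/(9.143 + 19.50) = 5.637 V.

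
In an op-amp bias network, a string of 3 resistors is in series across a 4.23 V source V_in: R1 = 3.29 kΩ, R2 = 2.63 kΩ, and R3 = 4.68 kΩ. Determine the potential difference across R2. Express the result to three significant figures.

Total series resistance ΣR = 3.29 + 2.63 + 4.68 = 10.60 kΩ.
By the voltage-divider rule, V = 4.23 × 2.630/10.60 = 1.050 V.

V ≈ 1.05 V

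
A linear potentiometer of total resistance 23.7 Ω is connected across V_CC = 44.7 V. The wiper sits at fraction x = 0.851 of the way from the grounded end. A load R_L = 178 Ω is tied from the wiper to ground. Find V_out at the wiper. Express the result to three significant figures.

The pot divides into 3.531 Ω above the wiper and 20.17 Ω below.
R_L loads the lower segment: effective lower R = 18.12 Ω.
V_out = 44.7 × 18.12/(3.531 + 18.12) = 37.41 V.

V_out ≈ 37.4 V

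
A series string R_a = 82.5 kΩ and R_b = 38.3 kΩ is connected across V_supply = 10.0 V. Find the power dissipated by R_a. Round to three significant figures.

P ≈ 0.565 mW

ΣR = 120.8 kΩ → I = 10.0/120.8 = 0.08278 mA.
V(R_a) = I·R = 6.829 V; P = V·I = 6.829 × 0.08278 = 0.5654 mW.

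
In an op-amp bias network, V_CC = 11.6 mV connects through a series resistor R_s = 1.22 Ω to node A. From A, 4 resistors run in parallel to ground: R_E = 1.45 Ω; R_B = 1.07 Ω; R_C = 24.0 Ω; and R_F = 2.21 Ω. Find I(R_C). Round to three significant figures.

I ≈ 0.135 mA

Parallel bank: R_p = 1/(1/1.45 + 1/1.07 + 1/24.0 + 1/2.21) = 0.4721 Ω.
V_A by voltage divider: V_A = 11.6 × 0.4721/(1.22 + 0.4721) = 3.236 mV.
Branch current I = V_A/R_C = 3.236/24.0 = 0.1348 mA.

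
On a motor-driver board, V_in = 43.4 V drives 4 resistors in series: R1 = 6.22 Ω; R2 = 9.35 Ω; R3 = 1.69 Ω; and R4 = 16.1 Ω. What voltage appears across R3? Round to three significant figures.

Series total: ΣR = 6.22 + 9.35 + 1.69 + 16.1 = 33.36 Ω.
Voltage divider: V = V_in · (1.690 / 33.36) = 43.4 × 0.05066 = 2.199 V.

V ≈ 2.20 V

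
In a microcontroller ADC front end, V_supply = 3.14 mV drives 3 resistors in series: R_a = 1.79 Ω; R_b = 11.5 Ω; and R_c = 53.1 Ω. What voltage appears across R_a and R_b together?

V ≈ 0.629 mV

ΣR = 1.79 + 11.5 + 53.1 = 66.39 Ω.
R_{R_a..R_b} = 1.79 + 11.5 = 13.29 Ω.
V = V_supply · R/ΣR = 3.14 × 0.2002 = 0.6286 mV.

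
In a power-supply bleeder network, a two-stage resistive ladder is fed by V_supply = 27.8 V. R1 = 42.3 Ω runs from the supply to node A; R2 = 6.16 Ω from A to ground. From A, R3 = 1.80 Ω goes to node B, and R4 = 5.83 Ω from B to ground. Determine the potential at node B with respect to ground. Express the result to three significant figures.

Looking into the second stage from A: R3 + R4 = 7.630 Ω appears in parallel with R2.
Effective lower resistance at A: R2 ‖ 7.630 = 3.408 Ω.
First divider: V_A = V_supply · 3.408/(42.3 + 3.408) = 2.073 V.
Stage 2 is unloaded, so V_B = V_A · R4/(R3+R4) = 2.073 × 5.83/7.630 = 1.584 V.

V_B ≈ 1.58 V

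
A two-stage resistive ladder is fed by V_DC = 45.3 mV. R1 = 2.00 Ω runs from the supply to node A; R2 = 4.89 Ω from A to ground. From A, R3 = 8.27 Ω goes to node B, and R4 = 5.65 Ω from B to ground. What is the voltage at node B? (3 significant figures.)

V_B ≈ 11.8 mV

Node A sees R2 in parallel with the series input of stage 2, R3 + R4 = 13.92 Ω.
Effective lower resistance at A: R2 ‖ 13.92 = 3.619 Ω.
First divider: V_A = V_DC · 3.619/(2.00 + 3.619) = 29.18 mV.
Stage 2 is unloaded, so V_B = V_A · R4/(R3+R4) = 29.18 × 5.65/13.92 = 11.84 mV.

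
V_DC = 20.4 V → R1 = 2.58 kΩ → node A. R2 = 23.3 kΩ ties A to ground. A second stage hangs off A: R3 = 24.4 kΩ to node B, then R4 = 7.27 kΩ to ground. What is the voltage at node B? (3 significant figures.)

V_B ≈ 3.93 V

Node A sees R2 in parallel with the series input of stage 2, R3 + R4 = 31.67 kΩ.
R2 ‖ (R3+R4) = 13.42 kΩ.
V_A = 20.4 × 13.42/(2.58 + 13.42) = 17.11 V.
V_B = V_A × 0.2296 = 3.928 V.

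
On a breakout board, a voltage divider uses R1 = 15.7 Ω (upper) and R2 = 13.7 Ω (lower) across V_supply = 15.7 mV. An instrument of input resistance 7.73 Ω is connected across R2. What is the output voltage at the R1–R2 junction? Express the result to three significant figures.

V_out ≈ 3.76 mV

R2 ‖ R_L = (13.7 × 7.73)/(13.7 + 7.73) = 4.942 Ω.
Voltage divider with the loaded lower leg: V_out = 15.7 × 4.942/(15.7 + 4.942) = 15.7 × 0.2394 = 3.759 mV.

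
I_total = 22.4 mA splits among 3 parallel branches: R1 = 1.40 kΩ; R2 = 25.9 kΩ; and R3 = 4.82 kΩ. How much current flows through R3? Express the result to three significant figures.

Total conductance ΣG = 1/1.40 + 1/25.9 + 1/4.82 = 0.9604 (units of 1/kΩ).
R3 takes the fraction G_k/ΣG = 0.2075/0.9604 = 0.2160, so I = 22.4 × 0.2160 = 4.839 mA.

I ≈ 4.84 mA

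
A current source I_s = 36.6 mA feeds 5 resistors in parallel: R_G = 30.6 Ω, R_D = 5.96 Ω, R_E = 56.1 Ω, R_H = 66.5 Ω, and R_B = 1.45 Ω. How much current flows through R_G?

Total conductance ΣG = 1/30.6 + 1/5.96 + 1/56.1 + 1/66.5 + 1/1.45 = 0.9230 (units of 1/Ω).
By the current-divider rule, I = I_s · G_k/ΣG = 36.6 × 0.03541 = 1.296 mA.

I ≈ 1.30 mA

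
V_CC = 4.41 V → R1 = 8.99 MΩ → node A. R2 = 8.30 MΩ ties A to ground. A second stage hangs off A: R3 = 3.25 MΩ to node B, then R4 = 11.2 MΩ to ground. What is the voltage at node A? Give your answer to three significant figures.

V_A ≈ 1.63 V

Node A sees R2 in parallel with the series input of stage 2, R3 + R4 = 14.45 MΩ.
Effective lower resistance at A: R2 ‖ 14.45 = 5.272 MΩ.
So V_A = 4.41 × 0.3696 = 1.630 V.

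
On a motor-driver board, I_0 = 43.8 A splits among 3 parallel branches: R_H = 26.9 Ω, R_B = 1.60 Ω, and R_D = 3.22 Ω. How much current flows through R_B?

I ≈ 28.1 A

Total conductance ΣG = 1/26.9 + 1/1.60 + 1/3.22 = 0.9727 (units of 1/Ω).
Current divider: I(R_B) = I_0 · G_k/ΣG = 43.8 × (0.6250/0.9727) = 43.8 × 0.6425 = 28.14 A.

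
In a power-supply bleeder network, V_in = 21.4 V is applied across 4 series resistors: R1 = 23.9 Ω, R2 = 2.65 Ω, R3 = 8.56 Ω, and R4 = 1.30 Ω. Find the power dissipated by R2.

P ≈ 0.915 W

The common current is I = 21.4/36.41 = 0.5878 A.
P(R2) = I²·R2 = (0.5878)² × 2.65 = 0.9154 W.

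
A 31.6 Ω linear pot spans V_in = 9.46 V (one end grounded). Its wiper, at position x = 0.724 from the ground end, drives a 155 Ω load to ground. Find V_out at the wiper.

Split the track: R_lower = x·R_p = 22.88 Ω, R_upper = (1−x)·R_p = 8.722 Ω.
R_L loads the lower segment: effective lower R = 19.94 Ω.
V_out = 9.46 × 19.94/(8.722 + 19.94) = 6.581 V.

V_out ≈ 6.58 V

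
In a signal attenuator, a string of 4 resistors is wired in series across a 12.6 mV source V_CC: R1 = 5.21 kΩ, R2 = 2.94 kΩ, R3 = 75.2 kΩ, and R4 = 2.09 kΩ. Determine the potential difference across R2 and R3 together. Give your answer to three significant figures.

V ≈ 11.5 mV

Series total: ΣR = 5.21 + 2.94 + 75.2 + 2.09 = 85.44 kΩ.
R_{R2..R3} = 2.94 + 75.2 = 78.14 kΩ.
V = V_CC · R/ΣR = 12.6 × 0.9146 = 11.52 mV.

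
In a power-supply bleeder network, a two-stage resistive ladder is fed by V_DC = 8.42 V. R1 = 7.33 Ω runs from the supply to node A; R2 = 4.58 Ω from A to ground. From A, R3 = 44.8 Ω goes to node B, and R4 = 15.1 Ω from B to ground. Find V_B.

Looking into the second stage from A: R3 + R4 = 59.90 Ω appears in parallel with R2.
R2 ‖ (R3+R4) = 4.255 Ω.
So V_A = 8.42 × 0.3673 = 3.092 V.
V_B = V_A × 0.2521 = 0.7796 V.

V_B ≈ 0.780 V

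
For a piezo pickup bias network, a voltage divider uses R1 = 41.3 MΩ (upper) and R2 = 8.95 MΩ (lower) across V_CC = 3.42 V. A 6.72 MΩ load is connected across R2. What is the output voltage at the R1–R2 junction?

V_out ≈ 0.291 V

The load sits in parallel with R2, giving an effective lower resistance R2' = R2·R_L/(R2+R_L) = 3.838 MΩ.
Voltage divider with the loaded lower leg: V_out = 3.42 × 3.838/(41.3 + 3.838) = 3.42 × 0.08503 = 0.2908 V.
(Unloaded it would be 0.609 V; the load pulls it down.)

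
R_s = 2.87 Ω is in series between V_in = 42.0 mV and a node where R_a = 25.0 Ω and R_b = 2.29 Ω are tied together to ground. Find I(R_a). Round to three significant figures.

Equivalent of the parallel group: R_p = 2.098 Ω.
Node voltage V_A = V_in · R_p/(R_s + R_p) = 42.0 × 0.4223 = 17.74 mV.
Branch current I = V_A/R_a = 17.74/25.0 = 0.7094 mA.

I ≈ 0.709 mA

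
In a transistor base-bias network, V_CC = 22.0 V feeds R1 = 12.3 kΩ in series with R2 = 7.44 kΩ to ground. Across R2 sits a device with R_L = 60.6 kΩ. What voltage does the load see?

The load sits in parallel with R2, giving an effective lower resistance R2' = R2·R_L/(R2+R_L) = 6.626 kΩ.
Voltage divider with the loaded lower leg: V_out = 22.0 × 6.626/(12.3 + 6.626) = 22.0 × 0.3501 = 7.703 V.

V_out ≈ 7.70 V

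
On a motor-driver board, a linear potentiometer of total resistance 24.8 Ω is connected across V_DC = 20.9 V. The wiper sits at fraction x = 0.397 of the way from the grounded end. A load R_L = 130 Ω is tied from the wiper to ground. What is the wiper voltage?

The pot divides into 14.95 Ω above the wiper and 9.846 Ω below.
R_L loads the lower segment: effective lower R = 9.152 Ω.
Then V_out = V_DC · 9.152/(14.95 + 9.152) = 7.935 V.

V_out ≈ 7.93 V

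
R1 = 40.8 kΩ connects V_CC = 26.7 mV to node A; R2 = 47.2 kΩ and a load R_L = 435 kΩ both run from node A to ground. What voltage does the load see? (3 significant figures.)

V_out ≈ 13.6 mV

R2 ‖ R_L = (47.2 × 435)/(47.2 + 435) = 42.58 kΩ.
Voltage divider with the loaded lower leg: V_out = 26.7 × 42.58/(40.8 + 42.58) = 26.7 × 0.5107 = 13.63 mV.
(Unloaded it would be 14.3 mV; the load pulls it down.)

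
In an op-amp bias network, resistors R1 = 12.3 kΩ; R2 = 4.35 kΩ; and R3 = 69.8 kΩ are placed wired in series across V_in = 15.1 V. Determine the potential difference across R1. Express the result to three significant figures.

V ≈ 2.15 V

Total series resistance ΣR = 12.3 + 4.35 + 69.8 = 86.45 kΩ.
V = V_in · R/ΣR = 15.1 × 0.1423 = 2.148 V.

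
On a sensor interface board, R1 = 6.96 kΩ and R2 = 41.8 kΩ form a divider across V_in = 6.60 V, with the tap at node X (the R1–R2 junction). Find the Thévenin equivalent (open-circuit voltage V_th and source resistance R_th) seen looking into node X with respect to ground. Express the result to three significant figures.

V_th ≈ 5.66 V, R_th ≈ 5.97 kΩ

V_th is the unloaded tap voltage: V_in · R2/(R1+R2) = 6.60 × 0.8573 = 5.658 V.
Looking into X with the source shorted: R_th = R1·R2/(R1+R2) = 6.960 × 41.8/48.76 = 5.967 kΩ.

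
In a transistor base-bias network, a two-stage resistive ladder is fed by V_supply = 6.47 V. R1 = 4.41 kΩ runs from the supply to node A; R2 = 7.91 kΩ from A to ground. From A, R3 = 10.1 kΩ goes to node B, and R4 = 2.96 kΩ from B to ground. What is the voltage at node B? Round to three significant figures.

V_B ≈ 0.774 V

Node A sees R2 in parallel with the series input of stage 2, R3 + R4 = 13.06 kΩ.
Effective lower resistance at A: R2 ‖ 13.06 = 4.926 kΩ.
First divider: V_A = V_supply · 4.926/(4.41 + 4.926) = 3.414 V.
V_B = V_A × 0.2266 = 0.7737 V.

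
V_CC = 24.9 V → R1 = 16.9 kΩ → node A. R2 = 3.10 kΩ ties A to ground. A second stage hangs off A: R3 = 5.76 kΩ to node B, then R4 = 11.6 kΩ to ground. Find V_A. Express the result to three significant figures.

V_A ≈ 3.35 V

Looking into the second stage from A: R3 + R4 = 17.36 kΩ appears in parallel with R2.
R2 ‖ (R3+R4) = 2.630 kΩ.
First divider: V_A = V_CC · 2.630/(16.9 + 2.630) = 3.353 V.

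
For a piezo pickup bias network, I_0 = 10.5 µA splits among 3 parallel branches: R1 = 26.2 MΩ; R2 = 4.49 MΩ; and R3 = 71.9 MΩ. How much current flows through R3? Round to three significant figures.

I ≈ 0.531 µA

Total conductance ΣG = 1/26.2 + 1/4.49 + 1/71.9 = 0.2748 (units of 1/MΩ).
Current divider: I(R3) = I_0 · G_k/ΣG = 10.5 × (0.01391/0.2748) = 10.5 × 0.05061 = 0.5314 µA.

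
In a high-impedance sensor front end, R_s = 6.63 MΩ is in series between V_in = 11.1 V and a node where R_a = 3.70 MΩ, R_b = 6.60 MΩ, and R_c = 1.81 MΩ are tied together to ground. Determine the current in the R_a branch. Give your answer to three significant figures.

I ≈ 0.402 µA

Equivalent of the parallel group: R_p = 1.026 MΩ.
Node voltage V_A = V_in · R_p/(R_s + R_p) = 11.1 × 0.1341 = 1.488 V.
I(R_a) = V_A / R_a = 1.488/3.70 = 0.4022 µA.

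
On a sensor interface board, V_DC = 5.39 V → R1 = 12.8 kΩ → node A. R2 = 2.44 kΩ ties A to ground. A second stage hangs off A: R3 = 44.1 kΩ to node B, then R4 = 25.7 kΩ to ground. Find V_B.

V_B ≈ 0.309 V

The second stage (R3 + R4 = 69.80 kΩ) loads node A in parallel with R2.
Effective lower resistance at A: R2 ‖ 69.80 = 2.358 kΩ.
V_A = 5.39 × 2.358/(12.8 + 2.358) = 0.8384 V.
V_B = V_A × 0.3682 = 0.3087 V.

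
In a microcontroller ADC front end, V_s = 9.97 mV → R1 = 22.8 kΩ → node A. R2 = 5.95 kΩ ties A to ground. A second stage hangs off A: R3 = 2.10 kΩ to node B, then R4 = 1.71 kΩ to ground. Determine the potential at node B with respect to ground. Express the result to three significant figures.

V_B ≈ 0.414 mV

Node A sees R2 in parallel with the series input of stage 2, R3 + R4 = 3.810 kΩ.
R2 ‖ (R3+R4) = 2.323 kΩ.
So V_A = 9.97 × 0.09245 = 0.9218 mV.
Then the unloaded second divider: V_B = V_A × R4/(R3+R4) = 0.9218 × 0.4488 = 0.4137 mV.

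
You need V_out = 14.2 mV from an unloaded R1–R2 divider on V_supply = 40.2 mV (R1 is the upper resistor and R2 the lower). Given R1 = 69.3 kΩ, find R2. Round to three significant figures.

R2 ≈ 37.8 kΩ

V_out/V_supply = R2/(R1+R2) = 0.3532.
So R2 = R1 · V_out/(V_supply − V_out) = 69.3 × 14.2/(40.2 − 14.2) = 69.3 × 0.5462 = 37.85 kΩ.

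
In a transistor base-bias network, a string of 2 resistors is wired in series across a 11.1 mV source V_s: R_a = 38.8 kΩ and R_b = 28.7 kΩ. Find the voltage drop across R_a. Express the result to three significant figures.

V ≈ 6.38 mV

ΣR = 38.8 + 28.7 = 67.50 kΩ.
V = V_s · R/ΣR = 11.1 × 0.5748 = 6.380 mV.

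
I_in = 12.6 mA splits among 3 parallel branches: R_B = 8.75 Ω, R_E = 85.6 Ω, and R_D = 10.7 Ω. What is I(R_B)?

ΣG = 1/8.75 + 1/85.6 + 1/10.7 = 0.2194.
By the current-divider rule, I = I_in · G_k/ΣG = 12.6 × 0.5208 = 6.563 mA.

I ≈ 6.56 mA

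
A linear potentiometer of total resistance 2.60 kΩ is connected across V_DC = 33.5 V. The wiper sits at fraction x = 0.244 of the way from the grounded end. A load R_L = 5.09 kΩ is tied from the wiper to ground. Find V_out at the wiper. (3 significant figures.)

Split the track: R_lower = x·R_p = 0.6344 kΩ, R_upper = (1−x)·R_p = 1.966 kΩ.
Lower segment in parallel with the load: 0.6344 ‖ 5.09 = 0.5641 kΩ.
Loaded-divider output: V_out = 33.5 × 0.2230 = 7.470 V.

V_out ≈ 7.47 V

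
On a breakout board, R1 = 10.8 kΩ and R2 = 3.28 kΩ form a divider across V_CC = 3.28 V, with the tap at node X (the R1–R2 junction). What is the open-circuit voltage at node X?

With X open, the divider is unloaded: V_th = 3.28 × 3.28/14.08 = 0.7641 V.

V_th ≈ 0.764 V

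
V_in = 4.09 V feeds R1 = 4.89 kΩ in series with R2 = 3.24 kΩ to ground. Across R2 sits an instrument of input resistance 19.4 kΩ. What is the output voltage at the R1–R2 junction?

R2 ‖ R_L = (3.24 × 19.4)/(3.24 + 19.4) = 2.776 kΩ.
Voltage divider with the loaded lower leg: V_out = 4.09 × 2.776/(4.89 + 2.776) = 4.09 × 0.3621 = 1.481 V.
(Unloaded it would be 1.63 V; the load pulls it down.)

V_out ≈ 1.48 V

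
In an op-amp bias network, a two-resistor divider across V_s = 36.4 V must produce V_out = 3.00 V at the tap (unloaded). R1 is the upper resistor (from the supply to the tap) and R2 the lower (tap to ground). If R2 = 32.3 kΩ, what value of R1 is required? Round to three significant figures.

Required fraction k = V_out/V_s = 0.08242.
So R1 = R2 · (V_s/V_out − 1) = 32.3 × (36.4/3.00 − 1) = 32.3 × 11.13 = 359.6 kΩ.

R1 ≈ 360 kΩ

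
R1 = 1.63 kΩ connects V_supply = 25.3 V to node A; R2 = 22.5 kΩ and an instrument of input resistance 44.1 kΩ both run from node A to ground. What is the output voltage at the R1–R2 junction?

R2 ‖ R_L = (22.5 × 44.1)/(22.5 + 44.1) = 14.90 kΩ.
Then V_out = V_supply · R2'/(R1 + R2') = 25.3 × 14.90/16.53 = 22.80 V.

V_out ≈ 22.8 V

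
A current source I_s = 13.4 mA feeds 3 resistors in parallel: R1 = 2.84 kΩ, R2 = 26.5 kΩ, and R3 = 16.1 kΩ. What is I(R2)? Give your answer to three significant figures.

I ≈ 1.12 mA

Conductances: ΣG = 1/2.84 + 1/26.5 + 1/16.1 = 0.4520 (1/kΩ).
By the current-divider rule, I = I_s · G_k/ΣG = 13.4 × 0.08349 = 1.119 mA.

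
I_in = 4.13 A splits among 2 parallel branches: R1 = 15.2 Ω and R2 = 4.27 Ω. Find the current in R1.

I ≈ 0.906 A

For two parallel branches, I_k = I_in · (other R)/(sum of R).
I(R1) = 4.13 × 4.27/(15.2 + 4.27) = 4.13 × 0.2193 = 0.9058 A.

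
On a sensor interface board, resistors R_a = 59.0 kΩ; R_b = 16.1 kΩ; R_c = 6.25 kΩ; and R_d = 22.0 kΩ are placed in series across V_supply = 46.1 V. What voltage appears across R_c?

Series total: ΣR = 59.0 + 16.1 + 6.25 + 22.0 = 103.3 kΩ.
By the voltage-divider rule, V = 46.1 × 6.250/103.3 = 2.788 V.

V ≈ 2.79 V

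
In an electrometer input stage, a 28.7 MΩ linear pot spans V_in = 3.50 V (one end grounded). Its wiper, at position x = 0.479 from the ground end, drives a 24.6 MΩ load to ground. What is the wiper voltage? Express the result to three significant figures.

Lower segment x·R_p = 13.75 MΩ; upper segment (1−x)·R_p = 14.95 MΩ.
Lower segment in parallel with the load: 13.75 ‖ 24.6 = 8.819 MΩ.
Loaded-divider output: V_out = 3.50 × 0.3710 = 1.298 V.
(Unloaded: V_out = x·V_in = 1.68 V.)

V_out ≈ 1.30 V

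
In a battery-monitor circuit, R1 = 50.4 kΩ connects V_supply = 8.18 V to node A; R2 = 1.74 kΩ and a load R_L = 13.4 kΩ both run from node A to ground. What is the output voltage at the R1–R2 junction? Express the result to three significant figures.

V_out ≈ 0.243 V

First combine the lower leg with the load: R2 ‖ R_L = 1.540 kΩ.
Now apply the divider: V_out = 8.18 × 0.02965 = 0.2425 V.
(Unloaded it would be 0.273 V; the load pulls it down.)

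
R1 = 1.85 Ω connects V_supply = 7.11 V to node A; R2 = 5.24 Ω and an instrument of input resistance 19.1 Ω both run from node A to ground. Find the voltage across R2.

V_out ≈ 4.90 V

The load sits in parallel with R2, giving an effective lower resistance R2' = R2·R_L/(R2+R_L) = 4.112 Ω.
Voltage divider with the loaded lower leg: V_out = 7.11 × 4.112/(1.85 + 4.112) = 7.11 × 0.6897 = 4.904 V.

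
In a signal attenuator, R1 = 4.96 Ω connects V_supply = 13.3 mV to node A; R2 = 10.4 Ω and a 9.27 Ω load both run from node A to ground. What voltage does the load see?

R2 ‖ R_L = (10.4 × 9.27)/(10.4 + 9.27) = 4.901 Ω.
Then V_out = V_supply · R2'/(R1 + R2') = 13.3 × 4.901/9.861 = 6.610 mV.

V_out ≈ 6.61 mV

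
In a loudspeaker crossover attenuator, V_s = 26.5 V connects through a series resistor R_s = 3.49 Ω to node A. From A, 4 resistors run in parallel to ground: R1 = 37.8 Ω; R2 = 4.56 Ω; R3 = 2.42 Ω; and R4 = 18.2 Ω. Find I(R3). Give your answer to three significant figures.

I ≈ 3.14 A

Equivalent of the parallel group: R_p = 1.401 Ω.
V_A = 26.5 × 1.401/4.891 = 7.590 V.
I(R3) = V_A / R3 = 7.590/2.42 = 3.136 A.
(Equivalently: I_total = 5.418 A, then current-divider fraction G_k/ΣG = 0.5788.)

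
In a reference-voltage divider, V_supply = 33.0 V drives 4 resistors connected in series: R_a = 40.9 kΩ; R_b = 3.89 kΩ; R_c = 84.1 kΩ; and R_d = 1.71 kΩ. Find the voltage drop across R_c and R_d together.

V ≈ 21.7 V

Total series resistance ΣR = 40.9 + 3.89 + 84.1 + 1.71 = 130.6 kΩ.
R_{R_c..R_d} = 84.1 + 1.71 = 85.81 kΩ.
Voltage divider: V = V_supply · (85.81 / 130.6) = 33.0 × 0.6570 = 21.68 V.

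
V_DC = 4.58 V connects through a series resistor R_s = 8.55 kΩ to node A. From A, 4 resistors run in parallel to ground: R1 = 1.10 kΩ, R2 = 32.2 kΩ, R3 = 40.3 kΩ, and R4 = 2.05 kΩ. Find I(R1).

Parallel bank: R_p = 1/(1/1.10 + 1/32.2 + 1/40.3 + 1/2.05) = 0.6883 kΩ.
V_A by voltage divider: V_A = 4.58 × 0.6883/(8.55 + 0.6883) = 0.3413 V.
Branch current I = V_A/R1 = 0.3413/1.10 = 0.3102 mA.
(Equivalently: I_total = 0.4958 mA, then current-divider fraction G_k/ΣG = 0.6258.)

I ≈ 0.310 mA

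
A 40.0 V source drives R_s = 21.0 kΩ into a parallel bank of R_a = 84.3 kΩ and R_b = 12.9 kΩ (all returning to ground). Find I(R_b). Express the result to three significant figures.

I ≈ 1.08 mA

Parallel bank: R_p = 1/(1/84.3 + 1/12.9) = 11.19 kΩ.
Node voltage V_A = V_supply · R_p/(R_s + R_p) = 40.0 × 0.3476 = 13.90 V.
I(R_b) = V_A / R_b = 13.90/12.9 = 1.078 mA.
(Check via current divider: I_total = 1.243 mA; share G_k/ΣG = 0.8673 → same result.)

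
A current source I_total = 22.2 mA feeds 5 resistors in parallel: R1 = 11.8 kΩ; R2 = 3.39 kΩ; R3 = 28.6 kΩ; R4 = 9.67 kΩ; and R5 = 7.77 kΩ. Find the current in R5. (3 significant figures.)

Total conductance ΣG = 1/11.8 + 1/3.39 + 1/28.6 + 1/9.67 + 1/7.77 = 0.6468 (units of 1/kΩ).
By the current-divider rule, I = I_total · G_k/ΣG = 22.2 × 0.1990 = 4.417 mA.

I ≈ 4.42 mA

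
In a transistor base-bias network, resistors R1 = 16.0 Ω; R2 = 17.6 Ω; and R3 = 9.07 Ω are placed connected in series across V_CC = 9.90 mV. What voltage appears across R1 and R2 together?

Total series resistance ΣR = 16.0 + 17.6 + 9.07 = 42.67 Ω.
R_{R1..R2} = 16.0 + 17.6 = 33.60 Ω.
Voltage divider: V = V_CC · (33.60 / 42.67) = 9.90 × 0.7874 = 7.796 mV.

V ≈ 7.80 mV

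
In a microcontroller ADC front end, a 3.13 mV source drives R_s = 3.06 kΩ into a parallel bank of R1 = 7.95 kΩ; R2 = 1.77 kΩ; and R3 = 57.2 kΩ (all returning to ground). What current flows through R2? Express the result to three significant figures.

Equivalent of the parallel group: R_p = 1.412 kΩ.
Node voltage V_A = V_s · R_p/(R_s + R_p) = 3.13 × 0.3157 = 0.9882 mV.
I(R2) = V_A / R2 = 0.9882/1.77 = 0.5583 µA.
(Equivalently: I_total = 0.6999 µA, then current-divider fraction G_k/ΣG = 0.7977.)

I ≈ 0.558 µA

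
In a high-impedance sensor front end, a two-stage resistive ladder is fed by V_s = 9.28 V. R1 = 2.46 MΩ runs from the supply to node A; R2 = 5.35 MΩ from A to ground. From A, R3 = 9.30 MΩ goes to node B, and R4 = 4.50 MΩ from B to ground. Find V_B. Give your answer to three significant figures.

V_B ≈ 1.85 V

The second stage (R3 + R4 = 13.80 MΩ) loads node A in parallel with R2.
R2 ‖ (R3+R4) = 3.855 MΩ.
First divider: V_A = V_s · 3.855/(2.46 + 3.855) = 5.665 V.
Then the unloaded second divider: V_B = V_A × R4/(R3+R4) = 5.665 × 0.3261 = 1.847 V.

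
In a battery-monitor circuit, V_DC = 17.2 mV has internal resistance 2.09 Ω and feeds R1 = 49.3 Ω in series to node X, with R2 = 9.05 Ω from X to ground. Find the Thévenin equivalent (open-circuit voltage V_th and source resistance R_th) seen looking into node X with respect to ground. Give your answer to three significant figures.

R1' = 2.09 + 49.3 = 51.39 Ω (source resistance + R1).
Open-circuit (no load on X): V_th = V_DC · R2/(R1' + R2) = 17.2 × 9.05/(51.39 + 9.05) = 2.575 mV.
Zeroing V_DC shorts the top of R1' to ground, so R_th = R1' ‖ R2 = 7.695 Ω.

V_th ≈ 2.58 mV, R_th ≈ 7.69 Ω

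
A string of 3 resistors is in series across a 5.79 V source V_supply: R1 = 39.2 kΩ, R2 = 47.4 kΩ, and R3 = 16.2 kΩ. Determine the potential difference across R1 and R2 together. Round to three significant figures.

V ≈ 4.88 V

Series total: ΣR = 39.2 + 47.4 + 16.2 = 102.8 kΩ.
R_{R1..R2} = 39.2 + 47.4 = 86.60 kΩ.
By the voltage-divider rule, V = 5.79 × 86.60/102.8 = 4.878 V.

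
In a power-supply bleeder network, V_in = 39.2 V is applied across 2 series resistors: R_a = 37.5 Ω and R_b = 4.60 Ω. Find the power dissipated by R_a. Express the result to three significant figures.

P ≈ 32.5 W

ΣR = 42.10 Ω → I = 39.2/42.10 = 0.9311 A.
P = I²R = 0.8670 × 37.5 = 32.51 W.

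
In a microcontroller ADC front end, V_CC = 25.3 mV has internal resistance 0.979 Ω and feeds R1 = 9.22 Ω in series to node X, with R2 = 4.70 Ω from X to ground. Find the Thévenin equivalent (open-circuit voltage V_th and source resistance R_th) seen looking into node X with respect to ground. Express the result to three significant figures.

R1' = 0.979 + 9.22 = 10.20 Ω (source resistance + R1).
V_th is the unloaded tap voltage: V_CC · R2/(R1'+R2) = 25.3 × 0.3155 = 7.981 mV.
Zeroing V_CC shorts the top of R1' to ground, so R_th = R1' ‖ R2 = 3.217 Ω.

V_th ≈ 7.98 mV, R_th ≈ 3.22 Ω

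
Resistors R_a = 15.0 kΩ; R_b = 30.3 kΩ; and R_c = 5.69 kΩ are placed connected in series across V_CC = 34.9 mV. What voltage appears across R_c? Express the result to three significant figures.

V ≈ 3.89 mV

Total series resistance ΣR = 15.0 + 30.3 + 5.69 = 50.99 kΩ.
By the voltage-divider rule, V = 34.9 × 5.690/50.99 = 3.895 mV.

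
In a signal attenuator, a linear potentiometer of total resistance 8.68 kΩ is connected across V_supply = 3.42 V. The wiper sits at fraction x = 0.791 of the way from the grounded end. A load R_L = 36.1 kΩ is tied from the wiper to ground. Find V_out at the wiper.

V_out ≈ 2.60 V

Lower segment x·R_p = 6.866 kΩ; upper segment (1−x)·R_p = 1.814 kΩ.
(x·R_p) ‖ R_L = 5.769 kΩ.
Then V_out = V_supply · 5.769/(1.814 + 5.769) = 2.602 V.
(Unloaded: V_out = x·V_supply = 2.71 V.)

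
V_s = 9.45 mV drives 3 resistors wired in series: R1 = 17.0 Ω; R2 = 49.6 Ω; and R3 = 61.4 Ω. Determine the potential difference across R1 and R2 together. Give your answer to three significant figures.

Series total: ΣR = 17.0 + 49.6 + 61.4 = 128.0 Ω.
R_{R1..R2} = 17.0 + 49.6 = 66.60 Ω.
By the voltage-divider rule, V = 9.45 × 66.60/128.0 = 4.917 mV.

V ≈ 4.92 mV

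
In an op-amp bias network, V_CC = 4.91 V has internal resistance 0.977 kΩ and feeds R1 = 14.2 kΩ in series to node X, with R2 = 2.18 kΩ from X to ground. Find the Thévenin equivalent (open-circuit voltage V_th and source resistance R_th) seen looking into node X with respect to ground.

V_th ≈ 0.617 V, R_th ≈ 1.91 kΩ

R1' = 0.977 + 14.2 = 15.18 kΩ (source resistance + R1).
V_th is the unloaded tap voltage: V_CC · R2/(R1'+R2) = 4.91 × 0.1256 = 0.6167 V.
Looking into X with the source shorted: R_th = R1'·R2/(R1'+R2) = 15.18 × 2.18/17.36 = 1.906 kΩ.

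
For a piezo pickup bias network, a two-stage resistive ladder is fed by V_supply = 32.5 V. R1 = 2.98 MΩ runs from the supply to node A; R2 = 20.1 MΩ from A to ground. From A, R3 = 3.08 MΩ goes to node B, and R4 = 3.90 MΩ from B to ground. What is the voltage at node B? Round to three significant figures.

Looking into the second stage from A: R3 + R4 = 6.980 MΩ appears in parallel with R2.
Effective lower resistance at A: R2 ‖ 6.980 = 5.181 MΩ.
V_A = 32.5 × 5.181/(2.98 + 5.181) = 20.63 V.
Stage 2 is unloaded, so V_B = V_A · R4/(R3+R4) = 20.63 × 3.90/6.980 = 11.53 V.

V_B ≈ 11.5 V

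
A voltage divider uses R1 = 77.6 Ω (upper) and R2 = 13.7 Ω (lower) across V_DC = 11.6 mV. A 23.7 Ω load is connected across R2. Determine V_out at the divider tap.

V_out ≈ 1.17 mV

R2 ‖ R_L = (13.7 × 23.7)/(13.7 + 23.7) = 8.682 Ω.
Now apply the divider: V_out = 11.6 × 0.1006 = 1.167 mV.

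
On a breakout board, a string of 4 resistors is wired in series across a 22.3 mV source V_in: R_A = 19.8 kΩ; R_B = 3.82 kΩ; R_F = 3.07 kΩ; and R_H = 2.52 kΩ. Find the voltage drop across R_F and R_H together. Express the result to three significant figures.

Series total: ΣR = 19.8 + 3.82 + 3.07 + 2.52 = 29.21 kΩ.
R_{R_F..R_H} = 3.07 + 2.52 = 5.590 kΩ.
V = V_in · R/ΣR = 22.3 × 0.1914 = 4.268 mV.

V ≈ 4.27 mV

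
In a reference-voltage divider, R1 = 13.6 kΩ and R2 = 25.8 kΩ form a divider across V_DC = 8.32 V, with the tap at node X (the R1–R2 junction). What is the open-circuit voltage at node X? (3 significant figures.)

V_th is the unloaded tap voltage: V_DC · R2/(R1+R2) = 8.32 × 0.6548 = 5.448 V.

V_th ≈ 5.45 V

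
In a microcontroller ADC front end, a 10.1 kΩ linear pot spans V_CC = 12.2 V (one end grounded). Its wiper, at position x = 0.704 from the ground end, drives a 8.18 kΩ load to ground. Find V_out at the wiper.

V_out ≈ 6.83 V

Split the track: R_lower = x·R_p = 7.110 kΩ, R_upper = (1−x)·R_p = 2.990 kΩ.
R_L loads the lower segment: effective lower R = 3.804 kΩ.
Then V_out = V_CC · 3.804/(2.990 + 3.804) = 6.831 V.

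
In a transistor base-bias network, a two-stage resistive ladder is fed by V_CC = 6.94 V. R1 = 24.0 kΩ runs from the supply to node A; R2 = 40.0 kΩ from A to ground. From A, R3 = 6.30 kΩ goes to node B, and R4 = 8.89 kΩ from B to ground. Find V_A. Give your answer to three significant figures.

Looking into the second stage from A: R3 + R4 = 15.19 kΩ appears in parallel with R2.
Effective lower resistance at A: R2 ‖ 15.19 = 11.01 kΩ.
So V_A = 6.94 × 0.3145 = 2.182 V.

V_A ≈ 2.18 V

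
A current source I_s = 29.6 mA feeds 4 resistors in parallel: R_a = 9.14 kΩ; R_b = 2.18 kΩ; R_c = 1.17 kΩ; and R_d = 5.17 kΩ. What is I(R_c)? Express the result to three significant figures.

I ≈ 15.7 mA

Conductances: ΣG = 1/9.14 + 1/2.18 + 1/1.17 + 1/5.17 = 1.616 (1/kΩ).
Current divider: I(R_c) = I_s · G_k/ΣG = 29.6 × (0.8547/1.616) = 29.6 × 0.5288 = 15.65 mA.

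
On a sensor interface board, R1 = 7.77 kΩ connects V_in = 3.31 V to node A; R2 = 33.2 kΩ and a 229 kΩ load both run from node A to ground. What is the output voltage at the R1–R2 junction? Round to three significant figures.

R2 ‖ R_L = (33.2 × 229)/(33.2 + 229) = 29.00 kΩ.
Voltage divider with the loaded lower leg: V_out = 3.31 × 29.00/(7.77 + 29.00) = 3.31 × 0.7887 = 2.610 V.
(Unloaded it would be 2.68 V; the load pulls it down.)

V_out ≈ 2.61 V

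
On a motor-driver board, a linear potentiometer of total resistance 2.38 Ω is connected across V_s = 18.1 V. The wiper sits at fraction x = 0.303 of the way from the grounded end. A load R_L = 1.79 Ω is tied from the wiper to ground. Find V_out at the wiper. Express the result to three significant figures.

V_out ≈ 4.28 V

The pot divides into 1.659 Ω above the wiper and 0.7211 Ω below.
(x·R_p) ‖ R_L = 0.5140 Ω.
Then V_out = V_s · 0.5140/(1.659 + 0.5140) = 4.282 V.
(Unloaded: V_out = x·V_s = 5.48 V.)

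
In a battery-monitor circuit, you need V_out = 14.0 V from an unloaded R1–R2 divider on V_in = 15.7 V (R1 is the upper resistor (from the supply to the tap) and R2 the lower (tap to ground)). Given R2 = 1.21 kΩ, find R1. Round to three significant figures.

Required fraction k = V_out/V_in = 0.8917.
Rearranging, R1 = R2·(1−k)/k = 1.21 × 0.1214 = 0.1469 kΩ.

R1 ≈ 0.147 kΩ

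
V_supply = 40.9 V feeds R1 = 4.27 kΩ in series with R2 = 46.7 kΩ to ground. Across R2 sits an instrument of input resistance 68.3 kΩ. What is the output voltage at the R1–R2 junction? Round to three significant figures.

V_out ≈ 35.4 V

First combine the lower leg with the load: R2 ‖ R_L = 27.74 kΩ.
Now apply the divider: V_out = 40.9 × 0.8666 = 35.44 V.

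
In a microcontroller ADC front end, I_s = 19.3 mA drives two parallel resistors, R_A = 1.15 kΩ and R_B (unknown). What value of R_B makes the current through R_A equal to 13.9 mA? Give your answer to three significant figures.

The fraction through R_A equals R_B/(R_A+R_B).
With f = 0.7202, R_B = R_A · f/(1−f) = 1.15 × 2.574 = 2.960 kΩ.

R_B ≈ 2.96 kΩ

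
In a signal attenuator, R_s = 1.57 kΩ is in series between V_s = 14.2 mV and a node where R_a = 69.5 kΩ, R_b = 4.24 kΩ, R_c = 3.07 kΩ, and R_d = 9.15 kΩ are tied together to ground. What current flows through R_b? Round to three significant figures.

I ≈ 1.61 µA

Equivalent of the parallel group: R_p = 1.459 kΩ.
Node voltage V_A = V_s · R_p/(R_s + R_p) = 14.2 × 0.4817 = 6.841 mV.
Branch current I = V_A/R_b = 6.841/4.24 = 1.613 µA.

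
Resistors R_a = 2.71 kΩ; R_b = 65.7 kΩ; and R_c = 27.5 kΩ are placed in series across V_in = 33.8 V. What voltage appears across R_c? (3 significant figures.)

V ≈ 9.69 V

Total series resistance ΣR = 2.71 + 65.7 + 27.5 = 95.91 kΩ.
V = V_in · R/ΣR = 33.8 × 0.2867 = 9.691 V.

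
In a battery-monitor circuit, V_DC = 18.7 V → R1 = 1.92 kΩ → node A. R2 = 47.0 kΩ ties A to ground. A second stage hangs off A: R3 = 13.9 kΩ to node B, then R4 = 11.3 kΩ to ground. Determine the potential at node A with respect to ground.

V_A ≈ 16.7 V

The second stage (R3 + R4 = 25.20 kΩ) loads node A in parallel with R2.
Effective lower resistance at A: R2 ‖ 25.20 = 16.40 kΩ.
So V_A = 18.7 × 0.8952 = 16.74 V.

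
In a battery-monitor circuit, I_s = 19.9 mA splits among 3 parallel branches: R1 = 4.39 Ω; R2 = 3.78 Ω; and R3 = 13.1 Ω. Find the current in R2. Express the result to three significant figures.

Total conductance ΣG = 1/4.39 + 1/3.78 + 1/13.1 = 0.5687 (units of 1/Ω).
By the current-divider rule, I = I_s · G_k/ΣG = 19.9 × 0.4652 = 9.258 mA.

I ≈ 9.26 mA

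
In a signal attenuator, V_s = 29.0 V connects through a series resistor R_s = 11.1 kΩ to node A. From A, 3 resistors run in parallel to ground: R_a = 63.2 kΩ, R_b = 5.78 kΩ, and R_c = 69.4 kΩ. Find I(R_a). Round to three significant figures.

I ≈ 0.141 mA

Equivalent of the parallel group: R_p = 4.920 kΩ.
V_A by voltage divider: V_A = 29.0 × 4.920/(11.1 + 4.920) = 8.907 V.
I(R_a) = V_A / R_a = 8.907/63.2 = 0.1409 mA.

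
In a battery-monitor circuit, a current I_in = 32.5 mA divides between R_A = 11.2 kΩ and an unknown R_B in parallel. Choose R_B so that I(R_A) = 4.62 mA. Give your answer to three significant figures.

The fraction through R_A equals R_B/(R_A+R_B).
With f = 0.1422, R_B = R_A · f/(1−f) = 11.2 × 0.1657 = 1.856 kΩ.

R_B ≈ 1.86 kΩ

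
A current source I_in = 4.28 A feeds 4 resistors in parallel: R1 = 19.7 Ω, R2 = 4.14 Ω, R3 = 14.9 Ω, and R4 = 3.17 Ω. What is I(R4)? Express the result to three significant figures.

Conductances: ΣG = 1/19.7 + 1/4.14 + 1/14.9 + 1/3.17 = 0.6749 (1/Ω).
By the current-divider rule, I = I_in · G_k/ΣG = 4.28 × 0.4674 = 2.001 A.

I ≈ 2.00 A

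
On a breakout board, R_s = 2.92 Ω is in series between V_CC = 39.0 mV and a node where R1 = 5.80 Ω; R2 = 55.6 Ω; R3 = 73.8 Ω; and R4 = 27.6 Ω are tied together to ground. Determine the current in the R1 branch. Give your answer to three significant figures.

I ≈ 3.95 mA

Equivalent of the parallel group: R_p = 4.164 Ω.
V_A by voltage divider: V_A = 39.0 × 4.164/(2.92 + 4.164) = 22.92 mV.
I(R1) = V_A / R1 = 22.92/5.80 = 3.952 mA.
(Equivalently: I_total = 5.506 mA, then current-divider fraction G_k/ΣG = 0.7178.)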